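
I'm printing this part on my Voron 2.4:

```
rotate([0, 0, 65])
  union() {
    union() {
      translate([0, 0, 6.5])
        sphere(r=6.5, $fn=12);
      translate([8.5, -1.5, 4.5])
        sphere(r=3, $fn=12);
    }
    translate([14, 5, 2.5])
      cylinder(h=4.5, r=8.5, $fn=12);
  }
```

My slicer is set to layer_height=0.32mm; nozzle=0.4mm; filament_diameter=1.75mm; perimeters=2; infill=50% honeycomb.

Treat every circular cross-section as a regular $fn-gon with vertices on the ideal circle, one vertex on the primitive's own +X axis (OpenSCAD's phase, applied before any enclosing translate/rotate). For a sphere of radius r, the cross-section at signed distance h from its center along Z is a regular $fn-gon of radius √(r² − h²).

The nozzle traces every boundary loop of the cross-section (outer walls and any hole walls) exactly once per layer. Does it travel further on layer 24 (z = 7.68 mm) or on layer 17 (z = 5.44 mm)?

Layer 24 (z = 7.68): the r=6.5 sphere contributes a regular 12-gon of circumradius √(6.5²−1.18²) = 6.392 (perimeter = 2·12·6.392·sin(180°/12) = 39.70 mm); the sphere at (8.5, -1.5) does not reach this height (|z−center|=3.180 > r=3); Taking the union: only the r=6.5 sphere is present, so the union is just that shape — boundary = 39.70 mm; the cylinder at (14, 5) is not intersected at this z (z outside [2.5, 7]); Taking the union: only that combined region is present, so the union is just that shape — boundary = 39.70 mm; (rotated 65° about Z; rotation is an isometry so areas/perimeters/island counts are preserved). So its perimeter = 39.70 mm. Layer 17 (z = 5.44): the r=6.5 sphere slices to a regular 12-gon of circumradius 6.413 (√(r²−h²) with h=1.06 from center) (perimeter = 2·12·6.413·sin(180°/12) = 39.84 mm); the r=3 sphere at (8.5, -1.5) slices to a regular 12-gon of circumradius 2.849 (√(r²−h²) with h=0.94 from center) (perimeter = 2·12·2.849·sin(180°/12) = 17.70 mm); Combining (union): the regions partially overlap (shared area 0.70 mm²), so the edge portions inside another operand are dropped and the merged outline is re-measured after clipping — boundary = 52.42 mm; the r=8.5 cylinder at (14, 5) gives a regular 12-gon of circumradius 8.5 (constant along its height) (perimeter = 2·12·8.500·sin(180°/12) = 52.80 mm); Taking the union: the regions partially overlap (shared area 10.22 mm²), so the edge portions inside another operand are dropped and the merged outline is re-measured after clipping — boundary = 92.04 mm; (rotated 65° about Z; rotation is an isometry so areas/perimeters/island counts are preserved). So its perimeter = 92.04 mm. Layer 17 is larger (92.04 vs 39.70 mm).

layer 17 (z = 5.44 mm)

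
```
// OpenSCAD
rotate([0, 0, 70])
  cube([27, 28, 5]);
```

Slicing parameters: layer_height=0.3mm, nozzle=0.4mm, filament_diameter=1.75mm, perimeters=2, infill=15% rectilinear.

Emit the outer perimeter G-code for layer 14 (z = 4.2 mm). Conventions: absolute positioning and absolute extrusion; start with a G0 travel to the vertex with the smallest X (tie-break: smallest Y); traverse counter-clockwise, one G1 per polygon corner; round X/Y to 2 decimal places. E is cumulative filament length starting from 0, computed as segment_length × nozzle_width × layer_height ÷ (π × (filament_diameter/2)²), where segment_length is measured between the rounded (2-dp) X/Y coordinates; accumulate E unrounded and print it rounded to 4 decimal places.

G0 X-26.31 Y9.58 Z4.20
G1 X0.00 Y0.00 E1.3969
G1 X9.23 Y25.37 E2.7438
G1 X-17.08 Y34.95 E4.1407
G1 X-26.31 Y9.58 E5.4876

At z = 4.2 mm: the cube is present — its section is the full 27×28 rectangle; (whole slice rotated 70° about Z — lengths, areas and connectivity unchanged). The outline is a single polygon with 4 vertices. Extrusion per mm of travel: 0.4 × 0.3 / (π × 0.875²) = 0.049890. Accumulating E over each segment gives final E = 5.4876.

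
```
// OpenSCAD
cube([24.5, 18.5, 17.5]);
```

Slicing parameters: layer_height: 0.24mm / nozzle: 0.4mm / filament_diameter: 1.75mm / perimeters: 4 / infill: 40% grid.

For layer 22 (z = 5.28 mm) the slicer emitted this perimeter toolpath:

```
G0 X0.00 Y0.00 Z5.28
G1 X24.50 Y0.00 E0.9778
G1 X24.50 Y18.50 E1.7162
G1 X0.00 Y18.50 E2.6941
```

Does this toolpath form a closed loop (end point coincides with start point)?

Start point (G0): (0.00, 0.00). End point (last G1): the path does not return to the start — open.

no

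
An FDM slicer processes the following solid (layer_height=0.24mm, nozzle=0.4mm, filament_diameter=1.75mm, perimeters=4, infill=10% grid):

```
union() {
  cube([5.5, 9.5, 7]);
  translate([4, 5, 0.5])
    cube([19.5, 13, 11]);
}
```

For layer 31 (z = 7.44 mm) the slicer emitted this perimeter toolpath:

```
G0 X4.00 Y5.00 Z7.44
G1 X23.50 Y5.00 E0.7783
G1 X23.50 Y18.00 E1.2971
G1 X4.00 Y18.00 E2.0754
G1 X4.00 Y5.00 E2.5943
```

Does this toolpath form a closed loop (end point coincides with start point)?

Start point (G0): (4.00, 5.00). End point (last G1): the path returns to the start — closed.

yes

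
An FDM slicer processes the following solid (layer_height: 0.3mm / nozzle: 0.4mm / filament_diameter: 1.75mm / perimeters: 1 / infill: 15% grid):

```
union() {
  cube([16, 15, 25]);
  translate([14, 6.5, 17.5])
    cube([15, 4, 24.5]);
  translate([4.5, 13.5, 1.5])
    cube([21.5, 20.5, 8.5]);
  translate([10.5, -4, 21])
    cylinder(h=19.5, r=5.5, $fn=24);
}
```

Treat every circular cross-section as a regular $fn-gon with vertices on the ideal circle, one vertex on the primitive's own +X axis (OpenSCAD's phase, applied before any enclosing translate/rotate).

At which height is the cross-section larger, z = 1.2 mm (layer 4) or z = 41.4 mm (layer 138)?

Layer 4 (z = 1.2): the cube (footprint 16×15) is included at this height (area 240.00 mm²); the cube at (14, 6.5) does not reach this height (z outside [17.5, 42]); the cube at (4.5, 13.5) does not reach this height (z outside [1.5, 10]); the cylinder at (10.5, -4) is not intersected at this z (z outside [21, 40.5]); Merging all regions: only the 16×15 cube is present, so the union is just that shape — area = 240.00 mm². So its area = 240.00 mm². Layer 138 (z = 41.4): the cube does not reach this height (z outside [0, 25]); the cube at (14, 6.5) (footprint 15×4) is included at this height (area 60.00 mm²); the cube at (4.5, 13.5) is not intersected at this z (z outside [1.5, 10]); the cylinder at (10.5, -4) is not intersected at this z (z outside [21, 40.5]); Merging all regions: only the 15×4 cube at (14, 6.5) is present, so the union is just that shape — area = 60.00 mm². So its area = 60.00 mm². Layer 4 is larger (240.00 vs 60.00 mm²).

layer 4 (z = 1.2 mm)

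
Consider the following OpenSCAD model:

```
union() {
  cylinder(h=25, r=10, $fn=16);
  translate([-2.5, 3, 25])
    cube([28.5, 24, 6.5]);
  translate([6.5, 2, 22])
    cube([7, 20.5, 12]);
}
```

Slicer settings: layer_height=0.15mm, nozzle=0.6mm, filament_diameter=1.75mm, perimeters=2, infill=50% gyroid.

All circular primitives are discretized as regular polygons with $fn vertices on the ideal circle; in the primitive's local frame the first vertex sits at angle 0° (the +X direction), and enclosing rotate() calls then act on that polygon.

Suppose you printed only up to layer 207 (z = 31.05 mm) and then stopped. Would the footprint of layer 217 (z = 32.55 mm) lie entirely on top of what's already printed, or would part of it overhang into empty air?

Compare the two slices. At z = 31.05: the cylinder is absent (z outside [0, 25]); the 28.5×24 cube at (-2.5, 3) contributes its full rectangle (area 684.00 mm²); the cube at (6.5, 2) is present — its section is the full 7×20.5 rectangle (area 143.50 mm²); Taking the union: the regions partially overlap — summed areas 827.50 mm² minus the doubly-counted overlap 136.50 mm² gives 691.00 mm² — area = 691.00 mm². At z = 32.55: the cylinder does not reach this height (z outside [0, 25]); the cube at (-2.5, 3) does not reach this height (z outside [25, 31.5]); the 7×20.5 cube at (6.5, 2) contributes its full rectangle (area 143.50 mm²); Combining (union): only the 7×20.5 cube at (6.5, 2) is present, so the union is just that shape — area = 143.50 mm². Checking containment: the cross-section at z = 32.55 is a subset of the cross-section at z = 31.05.

entirely on top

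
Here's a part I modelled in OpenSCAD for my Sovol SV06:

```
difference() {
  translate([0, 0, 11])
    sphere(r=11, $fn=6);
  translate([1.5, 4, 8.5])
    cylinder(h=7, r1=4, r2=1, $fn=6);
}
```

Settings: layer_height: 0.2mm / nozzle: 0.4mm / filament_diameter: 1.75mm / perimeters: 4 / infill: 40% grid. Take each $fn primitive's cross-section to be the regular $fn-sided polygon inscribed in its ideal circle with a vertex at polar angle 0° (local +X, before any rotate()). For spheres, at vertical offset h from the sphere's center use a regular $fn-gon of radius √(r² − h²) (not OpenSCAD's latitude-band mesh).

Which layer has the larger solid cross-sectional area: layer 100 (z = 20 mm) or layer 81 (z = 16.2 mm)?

Layer 100 (z = 20): the r=11 sphere slices to a regular 6-gon of circumradius 6.325 (√(r²−h²) with h=9 from center) (area = (6/2)·6.325²·sin(360°/6) = 103.92 mm²); the cone at (1.5, 4) is absent (z outside [8.5, 15.5]); After the difference (first − rest): none of the subtracted shapes is present at this height, so the r=11 sphere is unchanged — area = 103.92 mm². So its area = 103.92 mm². Layer 81 (z = 16.2): the r=11 sphere contributes a regular 6-gon of circumradius √(11²−5.2²) = 9.693 (area = (6/2)·9.693²·sin(360°/6) = 244.12 mm²); the cone at (1.5, 4) does not reach this height (z outside [8.5, 15.5]); Subtracting the remaining from the first: none of the subtracted shapes is present at this height, so the r=11 sphere is unchanged — area = 244.12 mm². So its area = 244.12 mm². Layer 81 is larger (244.12 vs 103.92 mm²).

layer 81 (z = 16.2 mm)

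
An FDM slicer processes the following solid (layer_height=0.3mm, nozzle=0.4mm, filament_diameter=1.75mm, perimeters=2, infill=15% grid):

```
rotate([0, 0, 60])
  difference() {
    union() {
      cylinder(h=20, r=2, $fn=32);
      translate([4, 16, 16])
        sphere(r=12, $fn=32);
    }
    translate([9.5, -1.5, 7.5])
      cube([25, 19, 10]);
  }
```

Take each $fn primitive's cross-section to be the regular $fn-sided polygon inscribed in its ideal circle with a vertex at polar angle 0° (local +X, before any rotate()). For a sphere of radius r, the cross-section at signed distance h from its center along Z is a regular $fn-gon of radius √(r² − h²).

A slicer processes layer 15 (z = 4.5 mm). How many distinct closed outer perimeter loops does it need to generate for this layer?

At z = 4.5 mm: the r=2 cylinder gives a regular 32-gon of circumradius 2 (constant along its height); the r=12 sphere at (4, 16) slices to a regular 32-gon of circumradius 3.428 (√(r²−h²) with h=11.5 from center); Combining (union): the 2 present regions are separate (no shared area or edge), so areas and boundary lengths simply add and each stays a separate island — 2 connected regions; the cube at (9.5, -1.5) does not reach this height (z outside [7.5, 17.5]); After the difference (first − rest): none of the subtracted shapes is present at this height, so the result so far is unchanged — 2 connected regions; (rotated 60° about Z; rotation is an isometry so areas/perimeters/island counts are preserved). The result has 2 disconnected regions.

2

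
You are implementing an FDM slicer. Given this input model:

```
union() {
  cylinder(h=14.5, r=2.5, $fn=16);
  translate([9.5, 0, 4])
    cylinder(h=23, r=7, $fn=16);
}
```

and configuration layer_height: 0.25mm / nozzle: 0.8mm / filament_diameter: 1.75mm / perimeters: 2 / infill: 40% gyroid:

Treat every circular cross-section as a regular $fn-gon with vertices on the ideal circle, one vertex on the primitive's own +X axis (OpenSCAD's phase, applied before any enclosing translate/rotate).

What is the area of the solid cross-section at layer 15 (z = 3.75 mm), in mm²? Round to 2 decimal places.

19.13 mm²

At z = 3.75 mm: the r=2.5 cylinder gives a regular 16-gon of circumradius 2.5 (constant along its height) (area = (16/2)·2.500²·sin(360°/16) = 19.13 mm²); the cylinder at (9.5, 0) does not reach this height (z outside [4, 27]); Taking the union: only the r=2.5 cylinder is present, so the union is just that shape — area = 19.13 mm². Overall, the cross-section is a single solid region. Net area = 19.13 mm².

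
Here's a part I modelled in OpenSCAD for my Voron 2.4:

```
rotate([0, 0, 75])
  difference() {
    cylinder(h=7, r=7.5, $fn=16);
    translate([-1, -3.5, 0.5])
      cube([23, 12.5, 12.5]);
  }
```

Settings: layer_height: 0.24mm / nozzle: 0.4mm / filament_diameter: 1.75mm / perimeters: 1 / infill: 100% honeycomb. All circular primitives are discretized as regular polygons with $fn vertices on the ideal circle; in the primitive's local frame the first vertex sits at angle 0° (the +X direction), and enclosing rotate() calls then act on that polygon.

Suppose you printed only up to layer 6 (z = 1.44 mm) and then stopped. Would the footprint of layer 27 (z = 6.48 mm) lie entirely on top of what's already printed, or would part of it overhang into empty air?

Compare the two slices. At z = 1.44: the r=7.5 cylinder gives a regular 16-gon of circumradius 7.5 (constant along its height) (area = (16/2)·7.500²·sin(360°/16) = 172.21 mm²); the cube at (-1, -3.5) (footprint 23×12.5) is included at this height (area 287.50 mm²); Subtracting the remaining from the first: starting from the r=7.5 cylinder (172.21 mm²), the 23×12.5 cube at (-1, -3.5) partially overlaps it — only the 78.89 mm² overlap (of its 287.50 mm²) is removed, clipping the outline — area = 93.32 mm²; (rotated 75° about Z; rotation is an isometry so areas/perimeters/island counts are preserved). At z = 6.48: the r=7.5 cylinder contributes a regular 16-gon of circumradius 7.5 (area = (16/2)·7.500²·sin(360°/16) = 172.21 mm²); the 23×12.5 cube at (-1, -3.5) contributes its full rectangle (area 287.50 mm²); Subtracting the remaining from the first: starting from the r=7.5 cylinder (172.21 mm²), the 23×12.5 cube at (-1, -3.5) partially overlaps it — only the 78.89 mm² overlap (of its 287.50 mm²) is removed, clipping the outline — area = 93.32 mm²; (rotated 75° about Z; rotation is an isometry so areas/perimeters/island counts are preserved). Checking containment: the cross-section at z = 6.48 is a subset of the cross-section at z = 1.44.

entirely on top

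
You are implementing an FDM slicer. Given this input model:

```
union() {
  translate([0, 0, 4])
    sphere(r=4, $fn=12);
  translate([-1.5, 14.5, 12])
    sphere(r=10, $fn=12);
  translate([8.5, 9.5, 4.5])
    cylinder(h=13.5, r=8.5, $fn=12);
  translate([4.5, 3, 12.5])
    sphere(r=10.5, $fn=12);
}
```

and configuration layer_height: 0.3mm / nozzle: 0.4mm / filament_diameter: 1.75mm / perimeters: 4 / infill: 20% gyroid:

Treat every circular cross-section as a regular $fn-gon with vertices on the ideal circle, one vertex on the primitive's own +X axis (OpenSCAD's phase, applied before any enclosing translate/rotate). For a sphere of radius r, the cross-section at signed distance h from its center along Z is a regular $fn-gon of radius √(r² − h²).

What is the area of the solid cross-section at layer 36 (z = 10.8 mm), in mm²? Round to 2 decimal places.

At z = 10.8 mm: the sphere does not reach this height (|z−center|=6.800 > r=4); the r=10 sphere at (-1.5, 14.5) contributes a regular 12-gon of circumradius √(10²−1.2²) = 9.928 (area = (12/2)·9.928²·sin(360°/12) = 295.68 mm²); the cylinder at (8.5, 9.5): section is a regular 12-gon, circumradius r=8.5 (area = (12/2)·8.500²·sin(360°/12) = 216.75 mm²); the r=10.5 sphere at (4.5, 3) slices to a regular 12-gon of circumradius 10.361 (√(r²−h²) with h=1.7 from center) (area = (12/2)·10.361²·sin(360°/12) = 322.08 mm²); Merging all regions: the regions partially overlap — summed areas 834.51 mm² minus the doubly-counted overlap 223.94 mm² gives 610.57 mm² — area = 610.57 mm². Overall, the cross-section is a single solid region. Net area = 610.57 mm².

610.57 mm²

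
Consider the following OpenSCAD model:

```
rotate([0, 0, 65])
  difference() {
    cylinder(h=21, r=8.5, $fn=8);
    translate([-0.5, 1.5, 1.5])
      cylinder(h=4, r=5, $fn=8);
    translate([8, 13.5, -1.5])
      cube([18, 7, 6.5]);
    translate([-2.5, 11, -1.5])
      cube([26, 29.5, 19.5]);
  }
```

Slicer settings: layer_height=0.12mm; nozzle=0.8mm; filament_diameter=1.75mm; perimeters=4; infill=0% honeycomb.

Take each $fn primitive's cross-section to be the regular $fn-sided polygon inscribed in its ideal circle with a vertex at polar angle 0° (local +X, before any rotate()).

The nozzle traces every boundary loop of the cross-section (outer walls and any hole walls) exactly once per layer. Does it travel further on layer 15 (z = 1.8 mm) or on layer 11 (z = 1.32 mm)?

layer 15 (z = 1.8 mm)

Layer 15 (z = 1.8): the r=8.5 cylinder gives a regular 8-gon of circumradius 8.5 (constant along its height) (perimeter = 2·8·8.500·sin(180°/8) = 52.04 mm); the r=5 cylinder at (-0.5, 1.5) contributes a regular 8-gon of circumradius 5 (perimeter = 2·8·5.000·sin(180°/8) = 30.61 mm); the cube at (8, 13.5) is present — its section is the full 18×7 rectangle (perimeter 50.00 mm); the 26×29.5 cube at (-2.5, 11) contributes its full rectangle (perimeter 111.00 mm); Subtracting the remaining from the first: starting from the r=8.5 cylinder, the r=5 cylinder at (-0.5, 1.5) lies wholly inside it (removes its full 70.71 mm² and its 30.61 mm outline becomes a hole wall); the 18×7 cube at (8, 13.5) misses the remaining region (no effect); the 26×29.5 cube at (-2.5, 11) misses the remaining region (no effect) — boundary (outer + 1 inner loop) = 82.66 mm; (rotated 65° about Z; rotation is an isometry so areas/perimeters/island counts are preserved). So its perimeter = 82.66 mm. Layer 11 (z = 1.32): the cylinder: section is a regular 8-gon, circumradius r=8.5 (perimeter = 2·8·8.500·sin(180°/8) = 52.04 mm); the cylinder at (-0.5, 1.5) does not reach this height (z outside [1.5, 5.5]); the cube at (8, 13.5) is present — its section is the full 18×7 rectangle (perimeter 50.00 mm); the cube at (-2.5, 11) (footprint 26×29.5) is included at this height (perimeter 111.00 mm); After the difference (first − rest): starting from the r=8.5 cylinder, the 18×7 cube at (8, 13.5) misses the remaining region (no effect); the 26×29.5 cube at (-2.5, 11) misses the remaining region (no effect) — boundary = 52.04 mm; (rotated 65° about Z; rotation is an isometry so areas/perimeters/island counts are preserved). So its perimeter = 52.04 mm. Layer 15 is larger (82.66 vs 52.04 mm).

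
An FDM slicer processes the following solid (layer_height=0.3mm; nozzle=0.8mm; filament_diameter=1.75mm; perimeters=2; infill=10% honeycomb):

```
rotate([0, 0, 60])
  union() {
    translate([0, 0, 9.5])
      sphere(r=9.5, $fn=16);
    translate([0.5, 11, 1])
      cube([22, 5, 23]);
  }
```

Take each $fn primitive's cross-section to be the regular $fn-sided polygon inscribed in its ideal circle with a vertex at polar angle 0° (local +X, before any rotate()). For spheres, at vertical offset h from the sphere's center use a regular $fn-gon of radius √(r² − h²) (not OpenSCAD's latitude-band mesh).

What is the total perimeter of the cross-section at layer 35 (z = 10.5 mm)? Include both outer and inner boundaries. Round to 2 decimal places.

112.98 mm

At z = 10.5 mm: the r=9.5 sphere slices to a regular 16-gon of circumradius 9.447 (√(r²−h²) with h=1 from center) (perimeter = 2·16·9.447·sin(180°/16) = 58.98 mm); the cube at (0.5, 11) (footprint 22×5) is included at this height (perimeter 54.00 mm); Taking the union: the 2 present regions are separate (no shared area or edge), so areas and boundary lengths simply add and each stays a separate island — boundary = 112.98 mm; (whole slice rotated 60° about Z — lengths, areas and connectivity unchanged). Overall, the cross-section has 2 separate islands. Total boundary length (outer) = 112.98 mm.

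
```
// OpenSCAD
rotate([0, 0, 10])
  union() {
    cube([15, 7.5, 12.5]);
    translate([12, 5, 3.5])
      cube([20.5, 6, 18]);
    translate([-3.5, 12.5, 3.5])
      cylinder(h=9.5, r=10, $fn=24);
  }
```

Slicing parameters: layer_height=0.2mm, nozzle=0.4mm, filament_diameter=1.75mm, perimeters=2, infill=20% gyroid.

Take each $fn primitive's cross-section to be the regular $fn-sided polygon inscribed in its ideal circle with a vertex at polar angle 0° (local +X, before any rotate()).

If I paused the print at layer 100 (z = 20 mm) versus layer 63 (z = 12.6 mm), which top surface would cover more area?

layer 63 (z = 12.6 mm)

Layer 100 (z = 20): the cube does not reach this height (z outside [0, 12.5]); the cube at (12, 5) (footprint 20.5×6) is included at this height (area 123.00 mm²); the cylinder at (-3.5, 12.5) is absent (z outside [3.5, 13]); Taking the union: only the 20.5×6 cube at (12, 5) is present, so the union is just that shape — area = 123.00 mm²; (rotated 10° about Z; rotation is an isometry so areas/perimeters/island counts are preserved). So its area = 123.00 mm². Layer 63 (z = 12.6): the cube does not reach this height (z outside [0, 12.5]); the cube at (12, 5) is present — its section is the full 20.5×6 rectangle (area 123.00 mm²); the r=10 cylinder at (-3.5, 12.5) contributes a regular 24-gon of circumradius 10 (area = (24/2)·10.000²·sin(360°/24) = 310.58 mm²); Combining (union): the 2 present regions are separate (no shared area or edge), so areas and boundary lengths simply add and each stays a separate island — area = 433.58 mm²; (whole slice rotated 10° about Z — lengths, areas and connectivity unchanged). So its area = 433.58 mm². Layer 63 is larger (433.58 vs 123.00 mm²).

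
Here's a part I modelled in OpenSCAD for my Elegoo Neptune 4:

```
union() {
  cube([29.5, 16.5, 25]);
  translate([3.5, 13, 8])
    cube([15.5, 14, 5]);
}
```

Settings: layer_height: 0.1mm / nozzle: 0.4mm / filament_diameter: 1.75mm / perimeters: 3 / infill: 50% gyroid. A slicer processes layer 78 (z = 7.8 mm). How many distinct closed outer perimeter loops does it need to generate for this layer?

At z = 7.8 mm: the cube is present — its section is the full 29.5×16.5 rectangle; the cube at (3.5, 13) is not intersected at this z (z outside [8, 13]); Taking the union: only the 29.5×16.5 cube is present, so the union is just that shape — 1 connected region. The result has 1 disconnected region.

1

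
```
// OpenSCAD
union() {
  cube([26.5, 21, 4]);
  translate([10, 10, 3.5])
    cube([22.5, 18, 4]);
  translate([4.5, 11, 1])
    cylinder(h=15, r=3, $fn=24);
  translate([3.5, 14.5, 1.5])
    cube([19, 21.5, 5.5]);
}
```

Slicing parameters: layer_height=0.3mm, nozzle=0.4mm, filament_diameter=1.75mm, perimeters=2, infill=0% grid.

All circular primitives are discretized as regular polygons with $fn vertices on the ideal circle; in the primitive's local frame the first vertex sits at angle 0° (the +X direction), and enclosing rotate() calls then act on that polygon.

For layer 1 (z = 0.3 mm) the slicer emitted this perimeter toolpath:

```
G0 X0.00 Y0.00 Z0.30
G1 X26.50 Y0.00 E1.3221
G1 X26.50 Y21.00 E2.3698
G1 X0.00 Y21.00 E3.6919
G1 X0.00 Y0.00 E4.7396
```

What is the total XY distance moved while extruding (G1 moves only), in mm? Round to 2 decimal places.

Sum the Euclidean lengths of each G1 segment: total = 95.00 mm.

95.00 mm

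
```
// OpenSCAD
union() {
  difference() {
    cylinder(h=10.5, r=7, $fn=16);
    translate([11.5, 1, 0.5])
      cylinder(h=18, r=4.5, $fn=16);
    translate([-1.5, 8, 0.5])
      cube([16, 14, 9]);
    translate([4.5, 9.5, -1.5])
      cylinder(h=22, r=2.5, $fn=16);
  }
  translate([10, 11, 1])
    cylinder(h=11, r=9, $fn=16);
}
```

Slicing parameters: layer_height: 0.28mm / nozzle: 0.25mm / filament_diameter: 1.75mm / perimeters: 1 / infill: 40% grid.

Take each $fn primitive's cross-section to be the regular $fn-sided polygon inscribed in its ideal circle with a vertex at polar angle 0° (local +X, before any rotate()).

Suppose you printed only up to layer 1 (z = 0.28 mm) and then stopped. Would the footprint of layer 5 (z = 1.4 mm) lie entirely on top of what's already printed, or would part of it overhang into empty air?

part overhangs

Compare the two slices. At z = 0.28: the cylinder: section is a regular 16-gon, circumradius r=7 (area = (16/2)·7.000²·sin(360°/16) = 150.01 mm²); the cylinder at (11.5, 1) is absent (z outside [0.5, 18.5]); the cube at (-1.5, 8) does not reach this height (z outside [0.5, 9.5]); the cylinder at (4.5, 9.5): section is a regular 16-gon, circumradius r=2.5 (area = (16/2)·2.500²·sin(360°/16) = 19.13 mm²); Subtracting the remaining from the first: starting from the r=7 cylinder (150.01 mm²), the r=2.5 cylinder at (4.5, 9.5) misses the remaining region (no effect) — area = 150.01 mm²; the cylinder at (10, 11) is absent (z outside [1, 12]); Combining (union): only that combined region is present, so the union is just that shape — area = 150.01 mm². At z = 1.4: the r=7 cylinder contributes a regular 16-gon of circumradius 7 (area = (16/2)·7.000²·sin(360°/16) = 150.01 mm²); the r=4.5 cylinder at (11.5, 1) gives a regular 16-gon of circumradius 4.5 (constant along its height) (area = (16/2)·4.500²·sin(360°/16) = 61.99 mm²); the cube at (-1.5, 8) is present — its section is the full 16×14 rectangle (area 224.00 mm²); the r=2.5 cylinder at (4.5, 9.5) contributes a regular 16-gon of circumradius 2.5 (area = (16/2)·2.500²·sin(360°/16) = 19.13 mm²); Subtracting the remaining from the first: starting from the r=7 cylinder (150.01 mm²), the r=4.5 cylinder at (11.5, 1) misses the remaining region (no effect); the 16×14 cube at (-1.5, 8) misses the remaining region (no effect); the r=2.5 cylinder at (4.5, 9.5) misses the remaining region (no effect) — area = 150.01 mm²; the cylinder at (10, 11): section is a regular 16-gon, circumradius r=9 (area = (16/2)·9.000²·sin(360°/16) = 247.98 mm²); Merging all regions: the regions partially overlap — summed areas 397.99 mm² minus the doubly-counted overlap 3.24 mm² gives 394.75 mm² — area = 394.75 mm². Checking containment: at z = 1.4 the cross-section extends beyond the z = 0.28 cross-section by about 244.73 mm².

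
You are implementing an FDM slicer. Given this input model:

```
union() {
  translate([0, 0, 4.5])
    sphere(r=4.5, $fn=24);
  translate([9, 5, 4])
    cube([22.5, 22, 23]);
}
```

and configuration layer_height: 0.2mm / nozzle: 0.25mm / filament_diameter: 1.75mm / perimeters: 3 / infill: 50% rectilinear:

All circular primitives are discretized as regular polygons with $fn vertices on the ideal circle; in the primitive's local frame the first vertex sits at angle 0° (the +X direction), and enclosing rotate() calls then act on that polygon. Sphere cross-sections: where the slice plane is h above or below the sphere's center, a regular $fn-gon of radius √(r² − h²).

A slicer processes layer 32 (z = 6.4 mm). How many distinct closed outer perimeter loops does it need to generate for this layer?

2

At z = 6.4 mm: the r=4.5 sphere contributes a regular 24-gon of circumradius √(4.5²−1.9²) = 4.079; the 22.5×22 cube at (9, 5) contributes its full rectangle; Combining (union): the 2 present regions are separate (no shared area or edge), so areas and boundary lengths simply add and each stays a separate island — 2 connected regions. The result has 2 disconnected regions.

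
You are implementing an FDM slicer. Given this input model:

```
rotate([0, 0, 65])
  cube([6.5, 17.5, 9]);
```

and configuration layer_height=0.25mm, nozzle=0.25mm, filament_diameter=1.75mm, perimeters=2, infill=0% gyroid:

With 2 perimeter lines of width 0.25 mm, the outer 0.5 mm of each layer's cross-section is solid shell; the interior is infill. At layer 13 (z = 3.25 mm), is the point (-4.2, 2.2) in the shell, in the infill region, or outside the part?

shell

At z = 3.25 mm: the cube (footprint 6.5×17.5) is included at this height; (rotated 65° about Z; rotation is an isometry so areas/perimeters/island counts are preserved). Overall, the cross-section is a single solid region. Undo the 65° rotation: the query point maps to (0.219, 4.736) in the un-rotated model frame. The nearest boundary edge runs (0.00, 17.50)→(0.00, 0.00); distance from the point to it = 0.22 mm. The point is inside the cross-section, 0.22 mm from the nearest boundary — within the 0.5 mm shell band (2 × 0.25).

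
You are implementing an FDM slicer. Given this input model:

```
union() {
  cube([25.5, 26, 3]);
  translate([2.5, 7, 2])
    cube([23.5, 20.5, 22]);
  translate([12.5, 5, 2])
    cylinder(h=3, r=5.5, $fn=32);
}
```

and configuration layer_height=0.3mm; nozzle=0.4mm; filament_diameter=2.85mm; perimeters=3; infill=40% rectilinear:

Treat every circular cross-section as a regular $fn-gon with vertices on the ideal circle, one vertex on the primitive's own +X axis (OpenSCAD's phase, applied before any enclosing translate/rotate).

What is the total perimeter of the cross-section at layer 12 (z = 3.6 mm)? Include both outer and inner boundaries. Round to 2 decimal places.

99.12 mm

At z = 3.6 mm: the cube does not reach this height (z outside [0, 3]); the 23.5×20.5 cube at (2.5, 7) contributes its full rectangle (perimeter 88.00 mm); the r=5.5 cylinder at (12.5, 5) gives a regular 32-gon of circumradius 5.5 (constant along its height) (perimeter = 2·32·5.500·sin(180°/32) = 34.50 mm); Merging all regions: the regions partially overlap (shared area 25.78 mm²), so the edge portions inside another operand are dropped and the merged outline is re-measured after clipping — boundary = 99.12 mm. Overall, the cross-section is a single solid region. Total boundary length (outer) = 99.12 mm.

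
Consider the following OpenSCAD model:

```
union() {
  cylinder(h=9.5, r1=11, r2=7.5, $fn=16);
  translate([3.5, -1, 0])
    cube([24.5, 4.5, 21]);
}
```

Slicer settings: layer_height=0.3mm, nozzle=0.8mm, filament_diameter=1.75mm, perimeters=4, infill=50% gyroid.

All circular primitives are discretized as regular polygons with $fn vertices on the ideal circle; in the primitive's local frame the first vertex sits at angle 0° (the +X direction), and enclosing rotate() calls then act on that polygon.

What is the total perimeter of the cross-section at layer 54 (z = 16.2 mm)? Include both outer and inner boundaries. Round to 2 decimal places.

At z = 16.2 mm: the cone is not intersected at this z (z outside [0, 9.5]); the cube at (3.5, -1) (footprint 24.5×4.5) is included at this height (perimeter 58.00 mm); Combining (union): only the 24.5×4.5 cube at (3.5, -1) is present, so the union is just that shape — boundary = 58.00 mm. Overall, the cross-section is a single solid region. Total boundary length (outer) = 58.00 mm.

58.00 mm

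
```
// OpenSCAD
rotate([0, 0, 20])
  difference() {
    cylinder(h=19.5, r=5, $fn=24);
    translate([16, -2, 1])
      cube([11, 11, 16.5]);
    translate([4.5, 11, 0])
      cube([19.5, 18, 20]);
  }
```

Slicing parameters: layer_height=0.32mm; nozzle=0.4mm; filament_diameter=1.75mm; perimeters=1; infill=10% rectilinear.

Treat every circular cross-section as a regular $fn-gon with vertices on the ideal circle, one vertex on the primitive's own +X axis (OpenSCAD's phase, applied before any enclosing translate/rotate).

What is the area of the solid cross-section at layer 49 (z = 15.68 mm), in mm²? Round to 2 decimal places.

77.65 mm²

At z = 15.68 mm: the r=5 cylinder contributes a regular 24-gon of circumradius 5 (area = (24/2)·5.000²·sin(360°/24) = 77.65 mm²); the cube at (16, -2) is present — its section is the full 11×11 rectangle (area 121.00 mm²); the cube at (4.5, 11) is present — its section is the full 19.5×18 rectangle (area 351.00 mm²); After the difference (first − rest): starting from the r=5 cylinder (77.65 mm²), the 11×11 cube at (16, -2) misses the remaining region (no effect); the 19.5×18 cube at (4.5, 11) misses the remaining region (no effect) — area = 77.65 mm²; (whole slice rotated 20° about Z — lengths, areas and connectivity unchanged). Overall, the cross-section is a single solid region. Net area = 77.65 mm².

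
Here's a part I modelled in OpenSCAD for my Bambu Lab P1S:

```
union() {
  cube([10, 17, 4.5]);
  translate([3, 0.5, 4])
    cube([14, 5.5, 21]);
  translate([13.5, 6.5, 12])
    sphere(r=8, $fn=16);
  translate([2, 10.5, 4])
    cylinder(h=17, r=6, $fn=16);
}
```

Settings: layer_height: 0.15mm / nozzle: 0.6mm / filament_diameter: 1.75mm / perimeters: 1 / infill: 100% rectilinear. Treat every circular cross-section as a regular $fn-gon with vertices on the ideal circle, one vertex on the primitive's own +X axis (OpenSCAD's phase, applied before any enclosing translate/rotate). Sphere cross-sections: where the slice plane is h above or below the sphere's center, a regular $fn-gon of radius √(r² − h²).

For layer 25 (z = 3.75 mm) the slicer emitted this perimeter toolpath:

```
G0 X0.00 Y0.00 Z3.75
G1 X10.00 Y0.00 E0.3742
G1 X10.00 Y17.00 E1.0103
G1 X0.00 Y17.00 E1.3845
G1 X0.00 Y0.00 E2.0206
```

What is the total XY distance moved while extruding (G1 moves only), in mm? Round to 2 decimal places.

54.00 mm

Sum the Euclidean lengths of each G1 segment: total = 54.00 mm.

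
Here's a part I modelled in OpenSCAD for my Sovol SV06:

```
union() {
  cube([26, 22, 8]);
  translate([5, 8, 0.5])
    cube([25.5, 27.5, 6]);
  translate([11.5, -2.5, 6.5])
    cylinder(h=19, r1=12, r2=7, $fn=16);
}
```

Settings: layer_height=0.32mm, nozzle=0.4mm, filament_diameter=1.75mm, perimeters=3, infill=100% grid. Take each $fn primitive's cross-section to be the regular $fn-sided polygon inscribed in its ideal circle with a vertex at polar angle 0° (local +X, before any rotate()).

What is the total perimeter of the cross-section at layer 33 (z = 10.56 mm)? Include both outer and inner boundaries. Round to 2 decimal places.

At z = 10.56 mm: the cube is not intersected at this z (z outside [0, 8]); the cube at (5, 8) is not intersected at this z (z outside [0.5, 6.5]); the cone at (11.5, -2.5): at t=0.214 of its height the radius interpolates to r₁+(r₂−r₁)t = 10.932, giving a regular 16-gon of that circumradius (perimeter = 2·16·10.932·sin(180°/16) = 68.24 mm); Merging all regions: only the cone at (11.5, -2.5) is present, so the union is just that shape — boundary = 68.24 mm. Overall, the cross-section is a single solid region. Total boundary length (outer) = 68.24 mm.

68.24 mm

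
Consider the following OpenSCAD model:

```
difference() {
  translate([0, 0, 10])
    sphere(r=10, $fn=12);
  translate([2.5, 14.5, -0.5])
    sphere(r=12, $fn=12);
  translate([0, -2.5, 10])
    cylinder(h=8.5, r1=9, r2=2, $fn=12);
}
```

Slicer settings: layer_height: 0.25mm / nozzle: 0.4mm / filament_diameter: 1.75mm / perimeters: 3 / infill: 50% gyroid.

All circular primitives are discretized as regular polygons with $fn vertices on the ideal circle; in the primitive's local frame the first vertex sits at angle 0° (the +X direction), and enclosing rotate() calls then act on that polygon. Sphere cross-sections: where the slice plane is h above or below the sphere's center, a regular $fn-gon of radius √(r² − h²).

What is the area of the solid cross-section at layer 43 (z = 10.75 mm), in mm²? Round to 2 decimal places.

At z = 10.75 mm: the r=10 sphere slices to a regular 12-gon of circumradius 9.972 (√(r²−h²) with h=0.75 from center) (area = (12/2)·9.972²·sin(360°/12) = 298.31 mm²); the r=12 sphere at (2.5, 14.5) contributes a regular 12-gon of circumradius √(12²−11.25²) = 4.176 (area = (12/2)·4.176²·sin(360°/12) = 52.31 mm²); the cone at (0, -2.5) (r1=9→r2=2) has section circumradius 8.382 here — a regular 12-gon (area = (12/2)·8.382²·sin(360°/12) = 210.79 mm²); After the difference (first − rest): starting from the r=10 sphere (298.31 mm²), the r=12 sphere at (2.5, 14.5) misses the remaining region (no effect); the cone at (0, -2.5) partially overlaps it — only the 200.64 mm² overlap (of its 210.79 mm²) is removed, clipping the outline — area = 97.67 mm². Overall, the cross-section is a single solid region. Net area = 97.67 mm².

97.67 mm²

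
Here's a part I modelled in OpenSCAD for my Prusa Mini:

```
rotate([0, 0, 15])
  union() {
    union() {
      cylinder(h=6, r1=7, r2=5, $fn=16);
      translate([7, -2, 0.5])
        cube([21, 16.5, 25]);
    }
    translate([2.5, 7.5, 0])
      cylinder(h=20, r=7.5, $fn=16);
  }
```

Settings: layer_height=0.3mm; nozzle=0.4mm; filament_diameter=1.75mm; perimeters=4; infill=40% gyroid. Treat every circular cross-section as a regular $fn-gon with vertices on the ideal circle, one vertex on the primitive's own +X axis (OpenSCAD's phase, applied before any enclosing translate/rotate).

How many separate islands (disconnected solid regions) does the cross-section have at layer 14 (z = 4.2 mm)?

1

At z = 4.2 mm: the cone (r1=7→r2=5) has section circumradius 5.600 here — a regular 16-gon; the cube at (7, -2) (footprint 21×16.5) is included at this height; Merging all regions: the 2 present regions are separate (no shared area or edge), so areas and boundary lengths simply add and each stays a separate island — 2 connected regions; the cylinder at (2.5, 7.5): section is a regular 16-gon, circumradius r=7.5; Taking the union: the regions partially overlap (shared area 59.07 mm²), so overlapping operands fuse into one piece — 1 connected region; (whole slice rotated 15° about Z — lengths, areas and connectivity unchanged). Overall, the cross-section is a single solid region. Island count = 1.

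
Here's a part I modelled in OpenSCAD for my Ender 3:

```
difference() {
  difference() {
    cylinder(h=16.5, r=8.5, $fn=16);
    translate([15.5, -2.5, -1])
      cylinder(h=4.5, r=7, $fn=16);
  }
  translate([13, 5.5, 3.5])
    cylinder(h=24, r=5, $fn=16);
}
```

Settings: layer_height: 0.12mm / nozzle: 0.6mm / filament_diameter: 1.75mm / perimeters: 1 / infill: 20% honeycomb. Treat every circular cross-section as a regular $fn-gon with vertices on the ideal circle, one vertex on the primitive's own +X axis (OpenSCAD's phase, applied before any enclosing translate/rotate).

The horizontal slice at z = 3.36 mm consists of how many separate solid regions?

At z = 3.36 mm: the r=8.5 cylinder contributes a regular 16-gon of circumradius 8.5; the r=7 cylinder at (15.5, -2.5) gives a regular 16-gon of circumradius 7 (constant along its height); Taking the first minus the rest: starting from the r=8.5 cylinder, the r=7 cylinder at (15.5, -2.5) misses the remaining region (no effect) — 1 connected region; the cylinder at (13, 5.5) is not intersected at this z (z outside [3.5, 27.5]); Taking the first minus the rest: none of the subtracted shapes is present at this height, so the result so far is unchanged — 1 connected region. The result has 1 disconnected region.

1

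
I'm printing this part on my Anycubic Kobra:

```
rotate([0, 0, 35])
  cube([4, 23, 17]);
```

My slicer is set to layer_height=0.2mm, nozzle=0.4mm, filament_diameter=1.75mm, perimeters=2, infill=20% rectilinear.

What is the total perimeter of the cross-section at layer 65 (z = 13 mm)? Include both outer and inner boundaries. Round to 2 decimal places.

At z = 13 mm: the 4×23 cube contributes its full rectangle (perimeter 54.00 mm); (rotated 35° about Z; rotation is an isometry so areas/perimeters/island counts are preserved). Overall, the cross-section is a single solid region. Total boundary length (outer) = 54.00 mm.

54.00 mm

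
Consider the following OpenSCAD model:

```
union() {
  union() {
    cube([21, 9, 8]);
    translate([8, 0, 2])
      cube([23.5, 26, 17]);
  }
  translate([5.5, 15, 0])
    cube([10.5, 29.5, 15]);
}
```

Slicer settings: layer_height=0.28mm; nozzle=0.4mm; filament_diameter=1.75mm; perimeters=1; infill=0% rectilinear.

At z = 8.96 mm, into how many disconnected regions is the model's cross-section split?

At z = 8.96 mm: the cube does not reach this height (z outside [0, 8]); the cube at (8, 0) (footprint 23.5×26) is included at this height; Merging all regions: only the 23.5×26 cube at (8, 0) is present, so the union is just that shape — 1 connected region; the cube at (5.5, 15) (footprint 10.5×29.5) is included at this height; Combining (union): the regions partially overlap (shared area 88.00 mm²), so overlapping operands fuse into one piece — 1 connected region. The result has 1 disconnected region.

1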